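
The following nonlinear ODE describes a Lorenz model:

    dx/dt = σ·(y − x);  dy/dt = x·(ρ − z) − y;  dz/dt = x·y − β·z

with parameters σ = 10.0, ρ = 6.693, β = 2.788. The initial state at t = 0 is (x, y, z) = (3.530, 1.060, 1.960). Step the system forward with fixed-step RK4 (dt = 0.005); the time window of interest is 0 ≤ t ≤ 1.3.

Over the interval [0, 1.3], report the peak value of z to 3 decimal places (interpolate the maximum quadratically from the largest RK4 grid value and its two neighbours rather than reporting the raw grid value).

t=0.000: state=(3.530, 1.060, 1.960)
step 1 (dt=0.005): k1=(-24.700, 15.647, -1.723), k2=(-23.691, 15.331, -1.640), k3=(-23.724, 15.343, -1.641), k4=(-22.747, 15.037, -1.564); state += dt/6·(k1+2k2+2k3+k4)
t=0.005: state=(3.411, 1.137, 1.952)
t=0.010: state=(3.302, 1.210, 1.944)
t=0.015: state=(3.202, 1.281, 1.938)
continuing one RK4 step at a time; state shown every 10 steps (Δt=0.05):
t=0.050: state=(2.705, 1.718, 1.904)
t=0.100: state=(2.428, 2.227, 1.890)
t=0.150: state=(2.447, 2.683, 1.922)
t=0.200: state=(2.636, 3.136, 2.017)
t=0.250: state=(2.932, 3.606, 2.193)
t=0.300: state=(3.301, 4.093, 2.469)
t=0.350: state=(3.717, 4.583, 2.860)
t=0.400: state=(4.158, 5.047, 3.376)
t=0.450: state=(4.595, 5.442, 4.013)
t=0.500: state=(4.992, 5.717, 4.746)
t=0.550: state=(5.307, 5.829, 5.523)
t=0.600: state=(5.502, 5.752, 6.272)
t=0.650: state=(5.551, 5.495, 6.913)
t=0.700: state=(5.448, 5.100, 7.377)
t=0.750: state=(5.213, 4.636, 7.630)
t=0.800: state=(4.886, 4.169, 7.674)
t=0.850: state=(4.513, 3.753, 7.542)
t=0.900: state=(4.140, 3.417, 7.282)
t=0.950: state=(3.799, 3.168, 6.941)
t=1.000: state=(3.513, 3.003, 6.562)
t=1.050: state=(3.290, 2.910, 6.176)
t=1.100: state=(3.132, 2.878, 5.804)
t=1.150: state=(3.035, 2.897, 5.463)
t=1.200: state=(2.993, 2.959, 5.163)
t=1.250: state=(2.999, 3.057, 4.911)
t=1.300: state=(3.049, 3.186, 4.712)
largest grid value and its neighbours: z(0.780)=7.67950, z(0.785)=7.68084, z(0.790)=7.68028
parabola through these three points peaks at t≈0.786 with z≈7.68088

max z = 7.681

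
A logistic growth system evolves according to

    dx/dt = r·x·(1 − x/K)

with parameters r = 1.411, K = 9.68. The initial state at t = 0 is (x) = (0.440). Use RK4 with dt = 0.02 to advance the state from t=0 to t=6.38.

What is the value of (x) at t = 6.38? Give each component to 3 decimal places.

t=0.000: state=(0.440)
step 1 (dt=0.02): k1=(0.593), k2=(0.600), k3=(0.600), k4=(0.608); state += dt/6·(k1+2k2+2k3+k4)
t=0.020: state=(0.452)
t=0.040: state=(0.464)
t=0.060: state=(0.477)
continuing one RK4 step at a time; state shown every 25 steps (Δt=0.5):
t=0.500: state=(0.851)
t=1.000: state=(1.581)
t=1.500: state=(2.743)
t=2.000: state=(4.304)
t=2.500: state=(5.987)
t=3.000: state=(7.419)
t=3.500: state=(8.414)
t=4.000: state=(9.010)
t=4.500: state=(9.337)
t=5.000: state=(9.508)
t=5.500: state=(9.594)
t=6.000: state=(9.637)
t=6.380: state=(9.655)

(x) = (9.655)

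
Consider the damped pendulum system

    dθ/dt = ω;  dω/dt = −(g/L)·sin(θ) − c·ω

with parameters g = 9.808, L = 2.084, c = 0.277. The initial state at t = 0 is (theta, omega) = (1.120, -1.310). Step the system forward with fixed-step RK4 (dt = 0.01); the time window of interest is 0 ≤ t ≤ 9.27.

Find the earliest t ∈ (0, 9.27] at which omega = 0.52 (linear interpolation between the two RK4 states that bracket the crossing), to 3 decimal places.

t=0.000: state=(1.120, -1.310)
step 1 (dt=0.01): k1=(-1.310, -3.873), k2=(-1.329, -3.854), k3=(-1.329, -3.854), k4=(-1.349, -3.835); state += dt/6·(k1+2k2+2k3+k4)
t=0.010: state=(1.107, -1.349)
t=0.020: state=(1.093, -1.387)
t=0.030: state=(1.079, -1.424)
continuing one RK4 step at a time; state shown every 50 steps (Δt=0.5):
t=0.500: state=(0.105, -2.409)
t=1.000: state=(-0.873, -1.182)
t=1.420: state=(-1.010, 0.519)
next step: t=1.430: state=(-1.005, 0.557) — omega has crossed 0.52
linear interpolation between t=1.420 (0.51918) and t=1.430 (0.55748) → t≈1.420

t = 1.420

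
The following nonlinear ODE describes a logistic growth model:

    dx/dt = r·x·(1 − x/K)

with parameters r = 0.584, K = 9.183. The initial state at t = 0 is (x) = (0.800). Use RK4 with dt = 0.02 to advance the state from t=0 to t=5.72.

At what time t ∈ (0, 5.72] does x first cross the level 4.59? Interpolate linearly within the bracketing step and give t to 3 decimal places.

t=0.000: state=(0.800)
step 1 (dt=0.02): k1=(0.426), k2=(0.429), k3=(0.429), k4=(0.431); state += dt/6·(k1+2k2+2k3+k4)
t=0.020: state=(0.809)
t=0.040: state=(0.817)
t=0.060: state=(0.826)
continuing one RK4 step at a time; state shown every 10 steps (Δt=0.2):
t=0.200: state=(0.890)
t=0.400: state=(0.988)
t=0.600: state=(1.096)
t=0.800: state=(1.213)
t=1.000: state=(1.342)
t=1.200: state=(1.481)
t=1.400: state=(1.632)
t=1.600: state=(1.795)
t=1.800: state=(1.970)
t=2.000: state=(2.156)
t=2.200: state=(2.355)
t=2.400: state=(2.565)
t=2.600: state=(2.787)
t=2.800: state=(3.018)
t=3.000: state=(3.260)
t=3.200: state=(3.509)
t=3.400: state=(3.766)
t=3.600: state=(4.027)
t=3.800: state=(4.293)
t=4.000: state=(4.561)
t=4.020: state=(4.588)
next step: t=4.040: state=(4.614) — x has crossed 4.59
linear interpolation between t=4.020 (4.58767) and t=4.040 (4.61448) → t≈4.022

t = 4.022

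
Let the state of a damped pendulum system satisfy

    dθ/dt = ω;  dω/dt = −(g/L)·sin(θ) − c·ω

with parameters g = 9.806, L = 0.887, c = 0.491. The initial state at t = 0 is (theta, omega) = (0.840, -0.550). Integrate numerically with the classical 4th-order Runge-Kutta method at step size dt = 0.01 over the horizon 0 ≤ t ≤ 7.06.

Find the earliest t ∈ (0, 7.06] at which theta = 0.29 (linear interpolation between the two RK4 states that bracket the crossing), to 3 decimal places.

t=0.000: state=(0.840, -0.550)
step 1 (dt=0.01): k1=(-0.550, -7.962), k2=(-0.590, -7.922), k3=(-0.590, -7.921), k4=(-0.629, -7.880); state += dt/6·(k1+2k2+2k3+k4)
t=0.010: state=(0.834, -0.629)
t=0.020: state=(0.827, -0.708)
t=0.030: state=(0.820, -0.785)
continuing one RK4 step at a time; state shown every 25 steps (Δt=0.25):
t=0.250: state=(0.484, -2.136)
t=0.330: state=(0.302, -2.387)
next step: t=0.340: state=(0.278, -2.407) — theta has crossed 0.29
linear interpolation between t=0.330 (0.30208) and t=0.340 (0.27811) → t≈0.335

t = 0.335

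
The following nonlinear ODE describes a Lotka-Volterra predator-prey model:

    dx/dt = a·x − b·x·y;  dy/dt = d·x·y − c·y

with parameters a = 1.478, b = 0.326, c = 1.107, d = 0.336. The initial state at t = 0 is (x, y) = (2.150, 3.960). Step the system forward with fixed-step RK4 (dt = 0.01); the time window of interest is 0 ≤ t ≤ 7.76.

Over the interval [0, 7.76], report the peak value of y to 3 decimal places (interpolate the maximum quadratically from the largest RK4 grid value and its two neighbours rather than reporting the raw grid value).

max y = 6.421

t=0.000: state=(2.150, 3.960)
step 1 (dt=0.01): k1=(0.402, -1.523), k2=(0.408, -1.517), k3=(0.408, -1.517), k4=(0.414, -1.512); state += dt/6·(k1+2k2+2k3+k4)
t=0.010: state=(2.154, 3.945)
t=0.020: state=(2.158, 3.930)
t=0.030: state=(2.163, 3.915)
continuing one RK4 step at a time; state shown every 50 steps (Δt=0.5):
t=0.500: state=(2.492, 3.349)
t=1.000: state=(3.107, 3.071)
t=1.500: state=(3.931, 3.183)
t=2.000: state=(4.697, 3.793)
t=2.500: state=(4.859, 4.927)
t=3.000: state=(4.121, 6.087)
t=3.500: state=(3.074, 6.393)
t=4.000: state=(2.367, 5.768)
t=4.500: state=(2.093, 4.798)
t=5.000: state=(2.159, 3.926)
t=5.500: state=(2.514, 3.329)
t=6.000: state=(3.140, 3.067)
t=6.500: state=(3.970, 3.198)
t=7.000: state=(4.722, 3.833)
t=7.500: state=(4.844, 4.986)
t=7.760: state=(4.533, 5.641)
largest grid value and its neighbours: y(3.380)=6.42065, y(3.390)=6.42073, y(3.400)=6.42037
parabola through these three points peaks at t≈3.387 with y≈6.42075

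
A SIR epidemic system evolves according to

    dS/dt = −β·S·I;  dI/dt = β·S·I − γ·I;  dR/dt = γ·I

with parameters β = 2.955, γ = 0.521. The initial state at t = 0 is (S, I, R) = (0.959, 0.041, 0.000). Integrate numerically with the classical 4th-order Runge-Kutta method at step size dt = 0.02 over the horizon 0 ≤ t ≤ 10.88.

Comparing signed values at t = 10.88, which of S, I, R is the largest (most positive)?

largest component: R

t=0.000: state=(0.959, 0.041, 0.000)
step 1 (dt=0.02): k1=(-0.116, 0.095, 0.021), k2=(-0.119, 0.097, 0.022), k3=(-0.119, 0.097, 0.022), k4=(-0.121, 0.099, 0.022); state += dt/6·(k1+2k2+2k3+k4)
t=0.020: state=(0.957, 0.043, 0.000)
t=0.040: state=(0.954, 0.045, 0.001)
t=0.060: state=(0.952, 0.047, 0.001)
continuing one RK4 step at a time; state shown every 25 steps (Δt=0.5):
t=0.500: state=(0.858, 0.122, 0.020)
t=1.000: state=(0.639, 0.289, 0.072)
t=1.500: state=(0.363, 0.466, 0.172)
t=2.000: state=(0.171, 0.525, 0.304)
t=2.500: state=(0.081, 0.483, 0.436)
t=3.000: state=(0.042, 0.406, 0.552)
t=3.500: state=(0.024, 0.328, 0.648)
t=4.000: state=(0.016, 0.260, 0.724)
t=4.500: state=(0.011, 0.204, 0.784)
t=5.000: state=(0.009, 0.160, 0.832)
t=5.500: state=(0.007, 0.125, 0.868)
t=6.000: state=(0.006, 0.097, 0.897)
t=6.500: state=(0.005, 0.075, 0.919)
t=7.000: state=(0.005, 0.058, 0.937)
t=7.500: state=(0.004, 0.045, 0.950)
t=8.000: state=(0.004, 0.035, 0.961)
t=8.500: state=(0.004, 0.027, 0.969)
t=9.000: state=(0.004, 0.021, 0.975)
t=9.500: state=(0.004, 0.016, 0.980)
t=10.000: state=(0.004, 0.013, 0.984)
t=10.500: state=(0.004, 0.010, 0.987)
t=10.880: state=(0.004, 0.008, 0.988)
compare at T: S=0.004, I=0.008, R=0.988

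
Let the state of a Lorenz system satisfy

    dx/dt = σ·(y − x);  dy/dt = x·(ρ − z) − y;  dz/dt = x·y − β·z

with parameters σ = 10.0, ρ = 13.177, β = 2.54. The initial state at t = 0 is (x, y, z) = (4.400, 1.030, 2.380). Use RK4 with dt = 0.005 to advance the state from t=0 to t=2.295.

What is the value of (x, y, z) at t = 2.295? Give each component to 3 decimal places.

t=0.000: state=(4.400, 1.030, 2.380)
step 1 (dt=0.005): k1=(-33.700, 46.477, -1.513), k2=(-31.696, 45.467, -1.089), k3=(-31.771, 45.519, -1.097), k4=(-29.835, 44.557, -0.698); state += dt/6·(k1+2k2+2k3+k4)
t=0.005: state=(4.241, 1.258, 2.375)
t=0.010: state=(4.101, 1.476, 2.373)
t=0.015: state=(3.978, 1.686, 2.375)
continuing one RK4 step at a time; state shown every 20 steps (Δt=0.1):
t=0.100: state=(3.666, 4.666, 2.809)
t=0.200: state=(5.600, 8.284, 4.836)
t=0.300: state=(8.562, 11.382, 10.177)
t=0.400: state=(10.017, 9.549, 17.190)
t=0.500: state=(7.650, 4.006, 18.728)
t=0.600: state=(4.145, 1.233, 15.750)
t=0.700: state=(2.091, 0.821, 12.461)
t=0.800: state=(1.362, 1.059, 9.797)
t=0.900: state=(1.326, 1.512, 7.747)
t=1.000: state=(1.696, 2.253, 6.256)
t=1.100: state=(2.472, 3.493, 5.378)
t=1.200: state=(3.805, 5.481, 5.417)
t=1.300: state=(5.829, 8.146, 7.146)
t=1.400: state=(8.101, 10.020, 11.367)
t=1.500: state=(8.925, 8.388, 16.149)
t=1.600: state=(7.165, 4.571, 17.186)
t=1.700: state=(4.609, 2.400, 15.036)
t=1.800: state=(2.997, 1.971, 12.343)
t=1.900: state=(2.441, 2.287, 10.061)
t=2.000: state=(2.591, 3.017, 8.380)
t=2.100: state=(3.271, 4.209, 7.427)
t=2.200: state=(4.472, 5.932, 7.500)
t=2.295: state=(6.031, 7.779, 8.979)

(x, y, z) = (6.031, 7.779, 8.979)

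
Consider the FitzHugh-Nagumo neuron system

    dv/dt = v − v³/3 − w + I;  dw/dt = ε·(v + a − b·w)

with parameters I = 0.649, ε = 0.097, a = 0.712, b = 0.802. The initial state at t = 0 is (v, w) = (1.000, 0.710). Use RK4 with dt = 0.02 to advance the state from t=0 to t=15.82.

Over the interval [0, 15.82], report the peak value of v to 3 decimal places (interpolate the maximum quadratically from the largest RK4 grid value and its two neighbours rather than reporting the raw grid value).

max v = 1.540

t=0.000: state=(1.000, 0.710)
step 1 (dt=0.02): k1=(0.606, 0.111), k2=(0.605, 0.111), k3=(0.605, 0.111), k4=(0.603, 0.112); state += dt/6·(k1+2k2+2k3+k4)
t=0.020: state=(1.012, 0.712)
t=0.040: state=(1.024, 0.714)
t=0.060: state=(1.036, 0.717)
continuing one RK4 step at a time; state shown every 50 steps (Δt=1):
t=1.000: state=(1.450, 0.841)
t=2.000: state=(1.539, 0.986)
t=3.000: state=(1.486, 1.120)
t=4.000: state=(1.396, 1.237)
t=5.000: state=(1.290, 1.337)
t=6.000: state=(1.168, 1.418)
t=7.000: state=(1.021, 1.480)
t=8.000: state=(0.826, 1.523)
t=9.000: state=(0.514, 1.539)
t=10.000: state=(-0.147, 1.511)
t=11.000: state=(-1.459, 1.391)
t=12.000: state=(-1.938, 1.186)
t=13.000: state=(-1.905, 0.983)
t=14.000: state=(-1.835, 0.802)
t=15.000: state=(-1.763, 0.640)
t=15.820: state=(-1.704, 0.522)
largest grid value and its neighbours: v(1.880)=1.53988, v(1.900)=1.53991, v(1.920)=1.53989
parabola through these three points peaks at t≈1.900 with v≈1.53991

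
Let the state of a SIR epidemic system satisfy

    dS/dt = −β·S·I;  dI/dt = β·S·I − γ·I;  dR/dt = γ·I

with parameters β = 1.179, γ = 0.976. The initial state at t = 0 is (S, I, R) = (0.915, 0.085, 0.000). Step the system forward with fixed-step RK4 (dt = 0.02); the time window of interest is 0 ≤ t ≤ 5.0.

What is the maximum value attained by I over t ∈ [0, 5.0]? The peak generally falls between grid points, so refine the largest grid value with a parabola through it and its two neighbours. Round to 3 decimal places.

t=0.000: state=(0.915, 0.085, 0.000)
step 1 (dt=0.02): k1=(-0.092, 0.009, 0.083), k2=(-0.092, 0.009, 0.083), k3=(-0.092, 0.009, 0.083), k4=(-0.092, 0.009, 0.083); state += dt/6·(k1+2k2+2k3+k4)
t=0.020: state=(0.913, 0.085, 0.002)
t=0.040: state=(0.911, 0.085, 0.003)
t=0.060: state=(0.909, 0.086, 0.005)
continuing one RK4 step at a time; state shown every 10 steps (Δt=0.2):
t=0.200: state=(0.897, 0.087, 0.017)
t=0.400: state=(0.878, 0.088, 0.034)
t=0.600: state=(0.860, 0.089, 0.051)
t=0.800: state=(0.842, 0.089, 0.068)
t=1.000: state=(0.825, 0.089, 0.086)
t=1.200: state=(0.808, 0.089, 0.103)
t=1.400: state=(0.791, 0.088, 0.121)
t=1.600: state=(0.775, 0.088, 0.138)
t=1.800: state=(0.759, 0.086, 0.155)
t=2.000: state=(0.744, 0.085, 0.171)
t=2.200: state=(0.729, 0.083, 0.188)
t=2.400: state=(0.715, 0.081, 0.204)
t=2.600: state=(0.702, 0.079, 0.219)
t=2.800: state=(0.689, 0.076, 0.234)
t=3.000: state=(0.677, 0.074, 0.249)
t=3.200: state=(0.666, 0.071, 0.263)
t=3.400: state=(0.655, 0.068, 0.277)
t=3.600: state=(0.645, 0.065, 0.290)
t=3.800: state=(0.635, 0.063, 0.302)
t=4.000: state=(0.626, 0.060, 0.314)
t=4.200: state=(0.617, 0.057, 0.326)
t=4.400: state=(0.609, 0.054, 0.336)
t=4.600: state=(0.602, 0.051, 0.347)
t=4.800: state=(0.595, 0.049, 0.357)
t=5.000: state=(0.588, 0.046, 0.366)
largest grid value and its neighbours: I(0.940)=0.08929, I(0.960)=0.08929, I(0.980)=0.08929
parabola through these three points peaks at t≈0.967 with I≈0.08929

max I = 0.089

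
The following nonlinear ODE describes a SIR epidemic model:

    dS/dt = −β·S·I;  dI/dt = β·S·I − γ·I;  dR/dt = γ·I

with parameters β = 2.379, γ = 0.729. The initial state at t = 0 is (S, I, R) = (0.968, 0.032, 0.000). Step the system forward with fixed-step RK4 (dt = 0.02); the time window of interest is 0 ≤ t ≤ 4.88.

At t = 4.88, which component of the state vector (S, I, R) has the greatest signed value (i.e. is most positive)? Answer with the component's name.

t=0.000: state=(0.968, 0.032, 0.000)
step 1 (dt=0.02): k1=(-0.074, 0.050, 0.023), k2=(-0.075, 0.051, 0.024), k3=(-0.075, 0.051, 0.024), k4=(-0.076, 0.052, 0.024); state += dt/6·(k1+2k2+2k3+k4)
t=0.020: state=(0.967, 0.033, 0.000)
t=0.040: state=(0.965, 0.034, 0.001)
t=0.060: state=(0.963, 0.035, 0.001)
continuing one RK4 step at a time; state shown every 10 steps (Δt=0.2):
t=0.200: state=(0.951, 0.044, 0.005)
t=0.400: state=(0.928, 0.059, 0.013)
t=0.600: state=(0.898, 0.079, 0.023)
t=0.800: state=(0.860, 0.104, 0.036)
t=1.000: state=(0.813, 0.133, 0.053)
t=1.200: state=(0.757, 0.167, 0.075)
t=1.400: state=(0.693, 0.204, 0.102)
t=1.600: state=(0.623, 0.242, 0.135)
t=1.800: state=(0.551, 0.276, 0.173)
t=2.000: state=(0.480, 0.305, 0.215)
t=2.200: state=(0.413, 0.326, 0.261)
t=2.400: state=(0.352, 0.338, 0.310)
t=2.600: state=(0.300, 0.341, 0.359)
t=2.800: state=(0.255, 0.336, 0.409)
t=3.000: state=(0.218, 0.325, 0.457)
t=3.200: state=(0.187, 0.309, 0.503)
t=3.400: state=(0.162, 0.290, 0.547)
t=3.600: state=(0.142, 0.270, 0.588)
t=3.800: state=(0.126, 0.249, 0.626)
t=4.000: state=(0.112, 0.227, 0.661)
t=4.200: state=(0.101, 0.207, 0.692)
t=4.400: state=(0.092, 0.187, 0.721)
t=4.600: state=(0.085, 0.169, 0.747)
t=4.800: state=(0.078, 0.151, 0.770)
t=4.880: state=(0.076, 0.145, 0.779)
compare at T: S=0.076, I=0.145, R=0.779

largest component: R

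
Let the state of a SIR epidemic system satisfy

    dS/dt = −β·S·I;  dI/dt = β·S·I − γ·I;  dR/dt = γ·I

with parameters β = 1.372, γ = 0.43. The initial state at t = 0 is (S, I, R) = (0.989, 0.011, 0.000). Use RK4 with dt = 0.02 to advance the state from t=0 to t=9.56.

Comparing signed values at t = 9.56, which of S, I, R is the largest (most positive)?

t=0.000: state=(0.989, 0.011, 0.000)
step 1 (dt=0.02): k1=(-0.015, 0.010, 0.005), k2=(-0.015, 0.010, 0.005), k3=(-0.015, 0.010, 0.005), k4=(-0.015, 0.010, 0.005); state += dt/6·(k1+2k2+2k3+k4)
t=0.020: state=(0.989, 0.011, 0.000)
t=0.040: state=(0.988, 0.011, 0.000)
t=0.060: state=(0.988, 0.012, 0.000)
continuing one RK4 step at a time; state shown every 25 steps (Δt=0.5):
t=0.500: state=(0.980, 0.017, 0.003)
t=1.000: state=(0.965, 0.027, 0.008)
t=1.500: state=(0.942, 0.043, 0.015)
t=2.000: state=(0.909, 0.065, 0.027)
t=2.500: state=(0.860, 0.096, 0.044)
t=3.000: state=(0.795, 0.137, 0.068)
t=3.500: state=(0.712, 0.185, 0.103)
t=4.000: state=(0.616, 0.235, 0.148)
t=4.500: state=(0.516, 0.280, 0.204)
t=5.000: state=(0.421, 0.311, 0.268)
t=5.500: state=(0.338, 0.326, 0.336)
t=6.000: state=(0.270, 0.323, 0.406)
t=6.500: state=(0.218, 0.308, 0.474)
t=7.000: state=(0.178, 0.284, 0.538)
t=7.500: state=(0.148, 0.256, 0.596)
t=8.000: state=(0.125, 0.227, 0.648)
t=8.500: state=(0.108, 0.198, 0.694)
t=9.000: state=(0.095, 0.171, 0.734)
t=9.500: state=(0.085, 0.147, 0.768)
t=9.560: state=(0.084, 0.144, 0.771)
compare at T: S=0.084, I=0.144, R=0.771

largest component: R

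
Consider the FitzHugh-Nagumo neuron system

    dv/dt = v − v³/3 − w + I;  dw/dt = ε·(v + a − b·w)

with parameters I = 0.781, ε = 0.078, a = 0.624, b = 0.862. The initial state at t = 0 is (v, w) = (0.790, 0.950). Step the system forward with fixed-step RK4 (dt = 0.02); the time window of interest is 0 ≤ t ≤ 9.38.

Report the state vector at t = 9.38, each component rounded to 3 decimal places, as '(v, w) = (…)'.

t=0.000: state=(0.790, 0.950)
step 1 (dt=0.02): k1=(0.457, 0.046), k2=(0.458, 0.047), k3=(0.458, 0.047), k4=(0.459, 0.047); state += dt/6·(k1+2k2+2k3+k4)
t=0.020: state=(0.799, 0.951)
t=0.040: state=(0.808, 0.952)
t=0.060: state=(0.818, 0.953)
continuing one RK4 step at a time; state shown every 25 steps (Δt=0.5):
t=0.500: state=(1.026, 0.977)
t=1.000: state=(1.241, 1.013)
t=1.500: state=(1.390, 1.054)
t=2.000: state=(1.468, 1.098)
t=2.500: state=(1.495, 1.142)
t=3.000: state=(1.493, 1.186)
t=3.500: state=(1.477, 1.228)
t=4.000: state=(1.452, 1.267)
t=4.500: state=(1.423, 1.304)
t=5.000: state=(1.391, 1.339)
t=5.500: state=(1.358, 1.372)
t=6.000: state=(1.324, 1.402)
t=6.500: state=(1.288, 1.429)
t=7.000: state=(1.251, 1.455)
t=7.500: state=(1.213, 1.478)
t=8.000: state=(1.173, 1.499)
t=8.500: state=(1.130, 1.517)
t=9.000: state=(1.085, 1.533)
t=9.380: state=(1.049, 1.544)

(v, w) = (1.049, 1.544)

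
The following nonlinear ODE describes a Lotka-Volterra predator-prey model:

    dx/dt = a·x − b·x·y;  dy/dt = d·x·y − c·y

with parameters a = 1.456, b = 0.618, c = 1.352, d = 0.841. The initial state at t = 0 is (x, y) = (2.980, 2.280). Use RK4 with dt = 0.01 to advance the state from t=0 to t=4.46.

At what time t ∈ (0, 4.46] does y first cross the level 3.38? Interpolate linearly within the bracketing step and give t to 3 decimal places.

t = 0.365

t=0.000: state=(2.980, 2.280)
step 1 (dt=0.01): k1=(0.140, 2.632), k2=(0.116, 2.648), k3=(0.116, 2.648), k4=(0.091, 2.664); state += dt/6·(k1+2k2+2k3+k4)
t=0.010: state=(2.981, 2.306)
t=0.020: state=(2.982, 2.333)
t=0.030: state=(2.982, 2.360)
continuing one RK4 step at a time; state shown every 20 steps (Δt=0.2):
t=0.200: state=(2.905, 2.862)
t=0.360: state=(2.695, 3.365)
next step: t=0.370: state=(2.678, 3.396) — y has crossed 3.38
linear interpolation between t=0.360 (3.36512) and t=0.370 (3.39579) → t≈0.365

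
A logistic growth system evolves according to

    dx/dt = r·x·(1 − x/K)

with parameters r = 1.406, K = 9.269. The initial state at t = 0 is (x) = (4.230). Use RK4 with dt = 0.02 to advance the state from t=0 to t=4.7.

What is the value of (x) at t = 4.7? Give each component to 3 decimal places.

t=0.000: state=(4.230)
step 1 (dt=0.02): k1=(3.233), k2=(3.237), k3=(3.237), k4=(3.241); state += dt/6·(k1+2k2+2k3+k4)
t=0.020: state=(4.295)
t=0.040: state=(4.360)
t=0.060: state=(4.425)
continuing one RK4 step at a time; state shown every 10 steps (Δt=0.2):
t=0.200: state=(4.880)
t=0.400: state=(5.521)
t=0.600: state=(6.129)
t=0.800: state=(6.684)
t=1.000: state=(7.174)
t=1.200: state=(7.595)
t=1.400: state=(7.947)
t=1.600: state=(8.235)
t=1.800: state=(8.466)
t=2.000: state=(8.650)
t=2.200: state=(8.794)
t=2.400: state=(8.906)
t=2.600: state=(8.992)
t=2.800: state=(9.058)
t=3.000: state=(9.109)
t=3.200: state=(9.148)
t=3.400: state=(9.177)
t=3.600: state=(9.200)
t=3.800: state=(9.216)
t=4.000: state=(9.229)
t=4.200: state=(9.239)
t=4.400: state=(9.246)
t=4.600: state=(9.252)
t=4.700: state=(9.254)

(x) = (9.254)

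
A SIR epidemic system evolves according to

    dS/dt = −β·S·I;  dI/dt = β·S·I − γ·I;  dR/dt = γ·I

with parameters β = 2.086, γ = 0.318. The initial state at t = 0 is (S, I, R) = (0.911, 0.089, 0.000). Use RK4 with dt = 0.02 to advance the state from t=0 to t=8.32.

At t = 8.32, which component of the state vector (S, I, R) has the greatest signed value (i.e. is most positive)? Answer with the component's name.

largest component: R

t=0.000: state=(0.911, 0.089, 0.000)
step 1 (dt=0.02): k1=(-0.169, 0.141, 0.028), k2=(-0.171, 0.143, 0.029), k3=(-0.172, 0.143, 0.029), k4=(-0.174, 0.145, 0.029); state += dt/6·(k1+2k2+2k3+k4)
t=0.020: state=(0.908, 0.092, 0.001)
t=0.040: state=(0.904, 0.095, 0.001)
t=0.060: state=(0.900, 0.098, 0.002)
continuing one RK4 step at a time; state shown every 25 steps (Δt=0.5):
t=0.500: state=(0.793, 0.186, 0.021)
t=1.000: state=(0.608, 0.331, 0.062)
t=1.500: state=(0.398, 0.476, 0.126)
t=2.000: state=(0.230, 0.560, 0.210)
t=2.500: state=(0.127, 0.573, 0.301)
t=3.000: state=(0.071, 0.540, 0.389)
t=3.500: state=(0.041, 0.487, 0.471)
t=4.000: state=(0.026, 0.430, 0.544)
t=4.500: state=(0.017, 0.375, 0.608)
t=5.000: state=(0.012, 0.325, 0.664)
t=5.500: state=(0.009, 0.280, 0.712)
t=6.000: state=(0.007, 0.241, 0.753)
t=6.500: state=(0.005, 0.206, 0.788)
t=7.000: state=(0.004, 0.177, 0.819)
t=7.500: state=(0.004, 0.152, 0.845)
t=8.000: state=(0.003, 0.130, 0.867)
t=8.320: state=(0.003, 0.117, 0.880)
compare at T: S=0.003, I=0.117, R=0.880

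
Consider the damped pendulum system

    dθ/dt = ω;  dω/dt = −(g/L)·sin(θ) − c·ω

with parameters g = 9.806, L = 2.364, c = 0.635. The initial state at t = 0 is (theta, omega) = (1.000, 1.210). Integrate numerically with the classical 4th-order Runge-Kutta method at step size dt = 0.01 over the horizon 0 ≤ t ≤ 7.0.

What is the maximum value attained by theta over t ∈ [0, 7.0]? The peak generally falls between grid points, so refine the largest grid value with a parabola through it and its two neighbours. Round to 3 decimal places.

max theta = 1.175

t=0.000: state=(1.000, 1.210)
step 1 (dt=0.01): k1=(1.210, -4.259), k2=(1.189, -4.259), k3=(1.189, -4.259), k4=(1.167, -4.258); state += dt/6·(k1+2k2+2k3+k4)
t=0.010: state=(1.012, 1.167)
t=0.020: state=(1.023, 1.125)
t=0.030: state=(1.034, 1.082)
continuing one RK4 step at a time; state shown every 25 steps (Δt=0.25):
t=0.250: state=(1.171, 0.175)
t=0.500: state=(1.099, -0.727)
t=0.750: state=(0.826, -1.410)
t=1.000: state=(0.421, -1.761)
t=1.250: state=(-0.019, -1.686)
t=1.500: state=(-0.390, -1.231)
t=1.750: state=(-0.618, -0.575)
t=2.000: state=(-0.676, 0.098)
t=2.250: state=(-0.578, 0.654)
t=2.500: state=(-0.367, 0.997)
t=2.750: state=(-0.102, 1.071)
t=3.000: state=(0.147, 0.886)
t=3.250: state=(0.326, 0.522)
t=3.500: state=(0.403, 0.095)
t=3.750: state=(0.377, -0.290)
t=4.000: state=(0.268, -0.555)
t=4.250: state=(0.113, -0.655)
t=4.500: state=(-0.045, -0.588)
t=4.750: state=(-0.170, -0.393)
t=5.000: state=(-0.237, -0.136)
t=5.250: state=(-0.239, 0.115)
t=5.500: state=(-0.185, 0.302)
t=5.750: state=(-0.096, 0.392)
t=6.000: state=(0.003, 0.378)
t=6.250: state=(0.086, 0.277)
t=6.500: state=(0.137, 0.126)
t=6.750: state=(0.148, -0.032)
t=7.000: state=(0.123, -0.160)
largest grid value and its neighbours: theta(0.290)=1.17521, theta(0.300)=1.17521, theta(0.310)=1.17483
parabola through these three points peaks at t≈0.295 with theta≈1.17526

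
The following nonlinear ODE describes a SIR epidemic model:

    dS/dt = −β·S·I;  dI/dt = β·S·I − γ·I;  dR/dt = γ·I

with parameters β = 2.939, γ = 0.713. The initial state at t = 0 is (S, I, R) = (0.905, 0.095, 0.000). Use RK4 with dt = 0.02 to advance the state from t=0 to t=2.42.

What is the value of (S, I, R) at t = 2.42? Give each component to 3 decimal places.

(S, I, R) = (0.085, 0.341, 0.574)

t=0.000: state=(0.905, 0.095, 0.000)
step 1 (dt=0.02): k1=(-0.253, 0.185, 0.068), k2=(-0.257, 0.188, 0.069), k3=(-0.257, 0.188, 0.069), k4=(-0.261, 0.191, 0.070); state += dt/6·(k1+2k2+2k3+k4)
t=0.020: state=(0.900, 0.099, 0.001)
t=0.040: state=(0.895, 0.103, 0.003)
t=0.060: state=(0.889, 0.107, 0.004)
continuing one RK4 step at a time; state shown every 5 steps (Δt=0.1):
t=0.100: state=(0.878, 0.115, 0.007)
t=0.200: state=(0.846, 0.138, 0.016)
t=0.300: state=(0.809, 0.164, 0.027)
t=0.400: state=(0.768, 0.192, 0.040)
t=0.500: state=(0.722, 0.223, 0.055)
t=0.600: state=(0.673, 0.255, 0.072)
t=0.700: state=(0.622, 0.287, 0.091)
t=0.800: state=(0.569, 0.318, 0.113)
t=0.900: state=(0.516, 0.348, 0.136)
t=1.000: state=(0.464, 0.374, 0.162)
t=1.100: state=(0.414, 0.396, 0.190)
t=1.200: state=(0.368, 0.414, 0.219)
t=1.300: state=(0.325, 0.427, 0.249)
t=1.400: state=(0.286, 0.435, 0.279)
t=1.500: state=(0.252, 0.438, 0.310)
t=1.600: state=(0.221, 0.437, 0.342)
t=1.700: state=(0.195, 0.433, 0.373)
t=1.800: state=(0.172, 0.425, 0.403)
t=1.900: state=(0.152, 0.415, 0.433)
t=2.000: state=(0.135, 0.403, 0.462)
t=2.100: state=(0.120, 0.390, 0.491)
t=2.200: state=(0.107, 0.375, 0.518)
t=2.300: state=(0.096, 0.360, 0.544)
t=2.400: state=(0.087, 0.344, 0.569)
t=2.420: state=(0.085, 0.341, 0.574)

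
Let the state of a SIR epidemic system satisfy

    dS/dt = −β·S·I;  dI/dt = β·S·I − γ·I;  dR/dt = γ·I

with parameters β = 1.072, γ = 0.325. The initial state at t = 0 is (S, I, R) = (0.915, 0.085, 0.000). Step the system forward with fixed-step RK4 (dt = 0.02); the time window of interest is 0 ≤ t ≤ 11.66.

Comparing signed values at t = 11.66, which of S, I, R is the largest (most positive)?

largest component: R

t=0.000: state=(0.915, 0.085, 0.000)
step 1 (dt=0.02): k1=(-0.083, 0.056, 0.028), k2=(-0.084, 0.056, 0.028), k3=(-0.084, 0.056, 0.028), k4=(-0.084, 0.056, 0.028); state += dt/6·(k1+2k2+2k3+k4)
t=0.020: state=(0.913, 0.086, 0.001)
t=0.040: state=(0.912, 0.087, 0.001)
t=0.060: state=(0.910, 0.088, 0.002)
continuing one RK4 step at a time; state shown every 25 steps (Δt=0.5):
t=0.500: state=(0.867, 0.117, 0.016)
t=1.000: state=(0.806, 0.155, 0.038)
t=1.500: state=(0.733, 0.199, 0.067)
t=2.000: state=(0.651, 0.246, 0.103)
t=2.500: state=(0.564, 0.289, 0.147)
t=3.000: state=(0.478, 0.325, 0.197)
t=3.500: state=(0.399, 0.349, 0.252)
t=4.000: state=(0.329, 0.361, 0.310)
t=4.500: state=(0.271, 0.360, 0.368)
t=5.000: state=(0.224, 0.349, 0.426)
t=5.500: state=(0.187, 0.332, 0.482)
t=6.000: state=(0.157, 0.309, 0.534)
t=6.500: state=(0.134, 0.284, 0.582)
t=7.000: state=(0.116, 0.258, 0.626)
t=7.500: state=(0.102, 0.232, 0.666)
t=8.000: state=(0.090, 0.208, 0.702)
t=8.500: state=(0.081, 0.185, 0.733)
t=9.000: state=(0.074, 0.164, 0.762)
t=9.500: state=(0.068, 0.145, 0.787)
t=10.000: state=(0.063, 0.128, 0.809)
t=10.500: state=(0.060, 0.112, 0.828)
t=11.000: state=(0.056, 0.098, 0.845)
t=11.500: state=(0.054, 0.086, 0.860)
t=11.660: state=(0.053, 0.082, 0.865)
compare at T: S=0.053, I=0.082, R=0.865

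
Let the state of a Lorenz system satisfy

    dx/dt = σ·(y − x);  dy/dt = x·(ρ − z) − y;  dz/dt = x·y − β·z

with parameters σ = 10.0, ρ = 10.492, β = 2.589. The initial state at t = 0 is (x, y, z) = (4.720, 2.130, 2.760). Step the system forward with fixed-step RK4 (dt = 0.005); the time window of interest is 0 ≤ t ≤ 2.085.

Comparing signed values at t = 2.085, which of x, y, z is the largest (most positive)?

largest component: z

t=0.000: state=(4.720, 2.130, 2.760)
step 1 (dt=0.005): k1=(-25.900, 34.365, 2.908), k2=(-24.393, 33.745, 3.151), k3=(-24.447, 33.772, 3.151), k4=(-22.989, 33.179, 3.383); state += dt/6·(k1+2k2+2k3+k4)
t=0.005: state=(4.598, 2.299, 2.776)
t=0.010: state=(4.490, 2.462, 2.794)
t=0.015: state=(4.395, 2.620, 2.814)
continuing one RK4 step at a time; state shown every 20 steps (Δt=0.1):
t=0.100: state=(4.140, 4.876, 3.452)
t=0.200: state=(5.477, 7.210, 5.249)
t=0.300: state=(7.204, 8.684, 8.648)
t=0.400: state=(7.931, 7.720, 12.400)
t=0.500: state=(6.799, 4.956, 13.754)
t=0.600: state=(4.811, 2.926, 12.564)
t=0.700: state=(3.306, 2.219, 10.567)
t=0.800: state=(2.604, 2.244, 8.713)
t=0.900: state=(2.506, 2.640, 7.262)
t=1.000: state=(2.831, 3.337, 6.301)
t=1.100: state=(3.507, 4.349, 5.936)
t=1.200: state=(4.495, 5.608, 6.351)
t=1.300: state=(5.646, 6.767, 7.716)
t=1.400: state=(6.549, 7.132, 9.788)
t=1.500: state=(6.660, 6.279, 11.549)
t=1.600: state=(5.889, 4.836, 11.999)
t=1.700: state=(4.795, 3.763, 11.248)
t=1.800: state=(3.955, 3.338, 10.015)
t=1.900: state=(3.570, 3.406, 8.824)
t=2.000: state=(3.600, 3.810, 7.936)
t=2.085: state=(3.889, 4.348, 7.530)
compare at T: x=3.889, y=4.348, z=7.530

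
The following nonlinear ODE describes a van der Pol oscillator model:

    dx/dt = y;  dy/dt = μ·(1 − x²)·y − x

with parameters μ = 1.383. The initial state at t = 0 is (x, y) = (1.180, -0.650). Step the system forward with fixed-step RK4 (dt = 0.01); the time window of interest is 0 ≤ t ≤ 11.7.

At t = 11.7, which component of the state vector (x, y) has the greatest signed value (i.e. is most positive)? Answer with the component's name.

largest component: y

t=0.000: state=(1.180, -0.650)
step 1 (dt=0.01): k1=(-0.650, -0.827), k2=(-0.654, -0.829), k3=(-0.654, -0.829), k4=(-0.658, -0.830); state += dt/6·(k1+2k2+2k3+k4)
t=0.010: state=(1.173, -0.658)
t=0.020: state=(1.167, -0.667)
t=0.030: state=(1.160, -0.675)
continuing one RK4 step at a time; state shown every 50 steps (Δt=0.5):
t=0.500: state=(0.736, -1.180)
t=1.000: state=(-0.108, -2.345)
t=1.500: state=(-1.478, -2.357)
t=2.000: state=(-1.984, -0.031)
t=2.500: state=(-1.849, 0.437)
t=3.000: state=(-1.589, 0.597)
t=3.500: state=(-1.241, 0.821)
t=4.000: state=(-0.723, 1.332)
t=4.500: state=(0.225, 2.615)
t=5.000: state=(1.635, 2.082)
t=5.500: state=(2.011, -0.092)
t=6.000: state=(1.850, -0.455)
t=6.500: state=(1.586, -0.602)
t=7.000: state=(1.235, -0.827)
t=7.500: state=(0.712, -1.346)
t=8.000: state=(-0.246, -2.641)
t=8.500: state=(-1.652, -2.029)
t=9.000: state=(-2.011, 0.105)
t=9.500: state=(-1.846, 0.457)
t=10.000: state=(-1.581, 0.605)
t=10.500: state=(-1.228, 0.832)
t=11.000: state=(-0.701, 1.359)
t=11.500: state=(0.267, 2.666)
t=11.700: state=(0.852, 3.088)
compare at T: x=0.852, y=3.088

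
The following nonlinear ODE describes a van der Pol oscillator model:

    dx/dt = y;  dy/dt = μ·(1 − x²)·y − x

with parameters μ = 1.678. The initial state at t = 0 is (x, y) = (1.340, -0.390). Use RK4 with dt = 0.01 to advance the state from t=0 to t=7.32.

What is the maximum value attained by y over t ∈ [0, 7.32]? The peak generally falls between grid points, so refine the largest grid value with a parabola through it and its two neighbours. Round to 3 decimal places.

t=0.000: state=(1.340, -0.390)
step 1 (dt=0.01): k1=(-0.390, -0.819), k2=(-0.394, -0.815), k3=(-0.394, -0.815), k4=(-0.398, -0.812); state += dt/6·(k1+2k2+2k3+k4)
t=0.010: state=(1.336, -0.398)
t=0.020: state=(1.332, -0.406)
t=0.030: state=(1.328, -0.414)
continuing one RK4 step at a time; state shown every 25 steps (Δt=0.25):
t=0.250: state=(1.218, -0.581)
t=0.500: state=(1.049, -0.783)
t=0.750: state=(0.820, -1.065)
t=1.000: state=(0.501, -1.530)
t=1.250: state=(0.027, -2.325)
t=1.500: state=(-0.678, -3.258)
t=1.750: state=(-1.474, -2.705)
t=2.000: state=(-1.915, -0.876)
t=2.250: state=(-2.000, 0.025)
t=2.500: state=(-1.954, 0.294)
t=2.750: state=(-1.867, 0.387)
t=3.000: state=(-1.763, 0.441)
t=3.250: state=(-1.647, 0.494)
t=3.500: state=(-1.516, 0.559)
t=3.750: state=(-1.365, 0.648)
t=4.000: state=(-1.188, 0.780)
t=4.250: state=(-0.969, 0.989)
t=4.500: state=(-0.681, 1.348)
t=4.750: state=(-0.271, 1.992)
t=5.000: state=(0.347, 2.992)
t=5.250: state=(1.174, 3.309)
t=5.500: state=(1.810, 1.583)
t=5.750: state=(2.009, 0.215)
t=6.000: state=(1.996, -0.224)
t=6.250: state=(1.921, -0.356)
t=6.500: state=(1.824, -0.416)
t=6.750: state=(1.714, -0.465)
t=7.000: state=(1.590, -0.521)
t=7.250: state=(1.451, -0.595)
t=7.320: state=(1.409, -0.621)
largest grid value and its neighbours: y(5.160)=3.42694, y(5.170)=3.43054, y(5.180)=3.43023
parabola through these three points peaks at t≈5.174 with y≈3.43088

max y = 3.431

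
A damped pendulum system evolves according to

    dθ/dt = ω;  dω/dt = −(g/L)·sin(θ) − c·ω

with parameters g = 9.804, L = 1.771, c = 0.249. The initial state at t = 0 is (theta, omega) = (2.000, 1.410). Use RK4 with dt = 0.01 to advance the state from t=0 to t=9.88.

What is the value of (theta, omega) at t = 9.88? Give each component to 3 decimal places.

t=0.000: state=(2.000, 1.410)
step 1 (dt=0.01): k1=(1.410, -5.385), k2=(1.383, -5.362), k3=(1.383, -5.362), k4=(1.356, -5.339); state += dt/6·(k1+2k2+2k3+k4)
t=0.010: state=(2.014, 1.356)
t=0.020: state=(2.027, 1.303)
t=0.030: state=(2.040, 1.251)
continuing one RK4 step at a time; state shown every 50 steps (Δt=0.5):
t=0.500: state=(2.101, -0.933)
t=1.000: state=(1.040, -3.292)
t=1.500: state=(-0.765, -3.156)
t=2.000: state=(-1.653, -0.339)
t=2.500: state=(-1.151, 2.267)
t=3.000: state=(0.317, 2.997)
t=3.500: state=(1.292, 0.665)
t=4.000: state=(0.968, -1.854)
t=4.500: state=(-0.259, -2.520)
t=5.000: state=(-1.068, -0.481)
t=5.500: state=(-0.721, 1.730)
t=6.000: state=(0.333, 2.007)
t=6.500: state=(0.904, 0.108)
t=7.000: state=(0.465, -1.673)
t=7.500: state=(-0.425, -1.481)
t=8.000: state=(-0.744, 0.288)
t=8.500: state=(-0.223, 1.559)
t=9.000: state=(0.485, 0.959)
t=9.500: state=(0.571, -0.613)
t=9.880: state=(0.177, -1.323)

(theta, omega) = (0.177, -1.323)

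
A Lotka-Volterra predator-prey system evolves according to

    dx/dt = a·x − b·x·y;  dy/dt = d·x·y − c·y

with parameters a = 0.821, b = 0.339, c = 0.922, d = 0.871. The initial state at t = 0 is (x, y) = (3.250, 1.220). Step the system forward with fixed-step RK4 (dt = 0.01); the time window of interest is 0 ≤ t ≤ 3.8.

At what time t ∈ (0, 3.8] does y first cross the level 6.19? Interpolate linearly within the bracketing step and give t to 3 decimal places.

t=0.000: state=(3.250, 1.220)
step 1 (dt=0.01): k1=(1.324, 2.329), k2=(1.314, 2.358), k3=(1.314, 2.358), k4=(1.303, 2.388); state += dt/6·(k1+2k2+2k3+k4)
t=0.010: state=(3.263, 1.244)
t=0.020: state=(3.276, 1.268)
t=0.030: state=(3.289, 1.293)
continuing one RK4 step at a time; state shown every 20 steps (Δt=0.2):
t=0.200: state=(3.460, 1.823)
t=0.400: state=(3.496, 2.789)
t=0.600: state=(3.259, 4.195)
t=0.800: state=(2.730, 5.899)
t=0.830: state=(2.631, 6.155)
next step: t=0.840: state=(2.598, 6.239) — y has crossed 6.19
linear interpolation between t=0.830 (6.15488) and t=0.840 (6.23886) → t≈0.834

t = 0.834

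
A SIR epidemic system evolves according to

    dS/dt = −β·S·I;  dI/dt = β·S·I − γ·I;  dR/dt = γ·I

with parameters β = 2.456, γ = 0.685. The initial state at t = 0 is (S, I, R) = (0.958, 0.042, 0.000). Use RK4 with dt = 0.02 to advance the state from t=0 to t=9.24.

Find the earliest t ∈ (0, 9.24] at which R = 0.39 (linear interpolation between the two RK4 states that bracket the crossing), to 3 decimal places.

t=0.000: state=(0.958, 0.042, 0.000)
step 1 (dt=0.02): k1=(-0.099, 0.070, 0.029), k2=(-0.100, 0.071, 0.029), k3=(-0.100, 0.071, 0.029), k4=(-0.102, 0.072, 0.030); state += dt/6·(k1+2k2+2k3+k4)
t=0.020: state=(0.956, 0.043, 0.001)
t=0.040: state=(0.954, 0.045, 0.001)
t=0.060: state=(0.952, 0.046, 0.002)
continuing one RK4 step at a time; state shown every 25 steps (Δt=0.5):
t=0.500: state=(0.885, 0.093, 0.022)
t=1.000: state=(0.751, 0.181, 0.068)
t=1.500: state=(0.562, 0.289, 0.149)
t=2.000: state=(0.374, 0.364, 0.262)
t=2.480: state=(0.241, 0.374, 0.385)
next step: t=2.500: state=(0.236, 0.373, 0.390) — R has crossed 0.39
linear interpolation between t=2.480 (0.38514) and t=2.500 (0.39026) → t≈2.499

t = 2.499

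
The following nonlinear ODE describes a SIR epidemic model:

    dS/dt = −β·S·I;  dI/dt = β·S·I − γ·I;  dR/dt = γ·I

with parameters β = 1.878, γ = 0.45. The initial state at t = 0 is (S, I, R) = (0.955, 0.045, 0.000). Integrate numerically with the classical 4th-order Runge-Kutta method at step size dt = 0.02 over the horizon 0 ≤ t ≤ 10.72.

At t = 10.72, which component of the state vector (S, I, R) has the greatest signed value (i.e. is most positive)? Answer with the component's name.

largest component: R

t=0.000: state=(0.955, 0.045, 0.000)
step 1 (dt=0.02): k1=(-0.081, 0.060, 0.020), k2=(-0.082, 0.061, 0.021), k3=(-0.082, 0.061, 0.021), k4=(-0.083, 0.062, 0.021); state += dt/6·(k1+2k2+2k3+k4)
t=0.020: state=(0.953, 0.046, 0.000)
t=0.040: state=(0.952, 0.047, 0.001)
t=0.060: state=(0.950, 0.049, 0.001)
continuing one RK4 step at a time; state shown every 25 steps (Δt=0.5):
t=0.500: state=(0.900, 0.086, 0.014)
t=1.000: state=(0.806, 0.154, 0.041)
t=1.500: state=(0.669, 0.246, 0.085)
t=2.000: state=(0.507, 0.341, 0.152)
t=2.500: state=(0.356, 0.408, 0.237)
t=3.000: state=(0.239, 0.429, 0.332)
t=3.500: state=(0.161, 0.412, 0.427)
t=4.000: state=(0.111, 0.373, 0.515)
t=4.500: state=(0.080, 0.326, 0.594)
t=5.000: state=(0.060, 0.278, 0.662)
t=5.500: state=(0.047, 0.233, 0.719)
t=6.000: state=(0.039, 0.194, 0.767)
t=6.500: state=(0.033, 0.160, 0.807)
t=7.000: state=(0.029, 0.132, 0.840)
t=7.500: state=(0.026, 0.108, 0.867)
t=8.000: state=(0.023, 0.088, 0.889)
t=8.500: state=(0.022, 0.072, 0.906)
t=9.000: state=(0.020, 0.058, 0.921)
t=9.500: state=(0.019, 0.048, 0.933)
t=10.000: state=(0.019, 0.039, 0.943)
t=10.500: state=(0.018, 0.031, 0.950)
t=10.720: state=(0.018, 0.029, 0.953)
compare at T: S=0.018, I=0.029, R=0.953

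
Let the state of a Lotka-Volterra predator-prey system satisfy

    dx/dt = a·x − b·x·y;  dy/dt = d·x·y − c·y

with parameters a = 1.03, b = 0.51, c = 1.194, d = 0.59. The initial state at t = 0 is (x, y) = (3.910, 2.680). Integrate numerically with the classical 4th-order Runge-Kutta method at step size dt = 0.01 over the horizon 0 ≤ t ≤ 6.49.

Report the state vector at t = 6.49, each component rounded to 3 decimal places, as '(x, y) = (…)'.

(x, y) = (2.743, 4.018)

t=0.000: state=(3.910, 2.680)
step 1 (dt=0.01): k1=(-1.317, 2.983), k2=(-1.344, 2.989), k3=(-1.344, 2.989), k4=(-1.372, 2.994); state += dt/6·(k1+2k2+2k3+k4)
t=0.010: state=(3.897, 2.710)
t=0.020: state=(3.883, 2.740)
t=0.030: state=(3.868, 2.770)
continuing one RK4 step at a time; state shown every 25 steps (Δt=0.25):
t=0.250: state=(3.426, 3.428)
t=0.500: state=(2.749, 4.014)
t=0.750: state=(2.091, 4.250)
t=1.000: state=(1.581, 4.126)
t=1.250: state=(1.235, 3.761)
t=1.500: state=(1.019, 3.290)
t=1.750: state=(0.894, 2.808)
t=2.000: state=(0.832, 2.365)
t=2.250: state=(0.816, 1.980)
t=2.500: state=(0.838, 1.659)
t=2.750: state=(0.893, 1.398)
t=3.000: state=(0.980, 1.190)
t=3.250: state=(1.101, 1.029)
t=3.500: state=(1.259, 0.908)
t=3.750: state=(1.459, 0.823)
t=4.000: state=(1.706, 0.771)
t=4.250: state=(2.003, 0.751)
t=4.500: state=(2.354, 0.768)
t=4.750: state=(2.752, 0.830)
t=5.000: state=(3.180, 0.953)
t=5.250: state=(3.598, 1.166)
t=5.500: state=(3.930, 1.510)
t=5.750: state=(4.066, 2.027)
t=6.000: state=(3.893, 2.717)
t=6.250: state=(3.395, 3.463)
t=6.490: state=(2.743, 4.018)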